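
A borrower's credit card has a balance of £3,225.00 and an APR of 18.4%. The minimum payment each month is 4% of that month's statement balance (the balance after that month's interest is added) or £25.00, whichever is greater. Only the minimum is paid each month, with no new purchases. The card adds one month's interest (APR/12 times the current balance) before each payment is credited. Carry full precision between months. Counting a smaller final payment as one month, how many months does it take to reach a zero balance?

Monthly rate r = 18.4%/12 = 1.53333% = 0.0153333.
While 4% of the post-interest balance exceeds £25.00, each month B ← (B·(1+r))·(1 − 0.04), i.e. B shrinks by the factor (1+r)·0.96 = 0.97472.
This holds for months 1–65. Entering month 66 the balance is £610.55; 4% of the post-interest balance is now below £25.00, so the flat £25.00 minimum applies from here.
From month 66 a fixed £25.00 at rate r clears £610.55 in 31 more payments. Total: 65 + 31 = 96 months.

96 months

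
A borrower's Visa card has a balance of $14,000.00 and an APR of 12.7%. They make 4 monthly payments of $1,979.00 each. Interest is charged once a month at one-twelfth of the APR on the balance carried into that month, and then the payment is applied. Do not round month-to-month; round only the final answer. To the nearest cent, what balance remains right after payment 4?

$6,559.59

Monthly rate r = 12.7%/12 = 1.05833% = 0.0105833.
Each month: B ← B·(1+r) − $1,979.00.
Month 1: interest $148.17; balance after payment $12,169.17.
Month 2: interest $128.79; balance after payment $10,318.96.
Month 3: interest $109.21; balance after payment $8,449.17.
Month 4: interest $89.42; balance after payment $6,559.59.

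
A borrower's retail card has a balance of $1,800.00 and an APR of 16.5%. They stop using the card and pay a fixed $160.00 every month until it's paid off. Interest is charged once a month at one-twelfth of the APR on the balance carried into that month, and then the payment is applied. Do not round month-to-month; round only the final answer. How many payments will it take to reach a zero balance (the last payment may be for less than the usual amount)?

Monthly rate r = 16.5%/12 = 1.375% = 0.01375.
Recurrence: B ← B·(1+r) − $160.00.
Month 1: interest $24.75; balance after payment $1,664.75.
Month 2: interest $22.89; balance after payment $1,527.64.
Closed form: n = −ln(1 − rB₀/P)/ln(1+r) = −ln(0.84531)/ln(1.01375) ≈ 12.306, so the balance reaches zero during payment 13.

13 payments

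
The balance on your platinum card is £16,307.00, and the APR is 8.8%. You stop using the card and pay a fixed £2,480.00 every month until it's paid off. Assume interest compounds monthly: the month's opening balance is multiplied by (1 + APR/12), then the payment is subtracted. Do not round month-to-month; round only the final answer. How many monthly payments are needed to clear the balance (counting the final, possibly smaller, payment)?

Monthly rate r = 8.8%/12 = 0.733333% = 0.00733333.
Recurrence: B ← B·(1+r) − £2,480.00.
Month 1: interest £119.58; balance after payment £13,946.58.
Month 2: interest £102.27; balance after payment £11,568.86.
Closed form: n = −ln(1 − rB₀/P)/ln(1+r) = −ln(0.95178)/ln(1.00733) ≈ 6.764, so the balance reaches zero during payment 7.

7 payments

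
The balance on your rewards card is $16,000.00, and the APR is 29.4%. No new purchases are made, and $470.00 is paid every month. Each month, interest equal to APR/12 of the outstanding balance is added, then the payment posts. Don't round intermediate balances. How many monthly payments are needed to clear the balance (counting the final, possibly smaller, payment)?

Monthly rate r = 29.4%/12 = 2.45% = 0.0245.
Recurrence: B ← B·(1+r) − $470.00.
Month 1: interest $392.00; balance after payment $15,922.00.
Month 2: interest $390.09; balance after payment $15,842.09.
Closed form: n = −ln(1 − rB₀/P)/ln(1+r) = −ln(0.16596)/ln(1.0245) ≈ 74.201, so the balance reaches zero during payment 75.

75 payments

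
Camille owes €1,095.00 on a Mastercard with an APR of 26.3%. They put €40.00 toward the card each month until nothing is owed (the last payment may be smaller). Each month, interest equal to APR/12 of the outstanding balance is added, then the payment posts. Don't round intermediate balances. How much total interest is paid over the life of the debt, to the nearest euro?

Monthly rate r = 26.3%/12 = 2.19167% = 0.0219167.
Payoff takes n = ⌈−ln(1 − rB₀/P)/ln(1+r)⌉ = ⌈42.261⌉ = 43 payments; the last is €10.52.
Total paid = 42·€40.00 + €10.52 = €1,690.52.
Total interest = total paid − principal = €1,690.52 − €1,095.00 = €595.52.

€596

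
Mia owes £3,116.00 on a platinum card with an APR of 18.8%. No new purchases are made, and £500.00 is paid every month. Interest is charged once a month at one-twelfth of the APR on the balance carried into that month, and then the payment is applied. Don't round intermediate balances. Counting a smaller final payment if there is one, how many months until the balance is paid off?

7 payments

Monthly rate r = 18.8%/12 = 1.56667% = 0.0156667.
Recurrence: B ← B·(1+r) − £500.00.
Month 1: interest £48.82; balance after payment £2,664.82.
Month 2: interest £41.75; balance after payment £2,206.57.
Closed form: n = −ln(1 − rB₀/P)/ln(1+r) = −ln(0.90237)/ln(1.01567) ≈ 6.609, so the balance reaches zero during payment 7.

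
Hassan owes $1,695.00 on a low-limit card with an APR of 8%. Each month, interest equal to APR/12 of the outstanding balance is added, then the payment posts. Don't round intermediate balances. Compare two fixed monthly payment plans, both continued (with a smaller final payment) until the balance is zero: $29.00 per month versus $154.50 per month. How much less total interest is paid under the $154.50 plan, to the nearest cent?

$388.73

Monthly rate r = 8%/12 = 0.666667% = 0.00666667.
At $29.00/mo: n = ⌈−ln(1 − rB₀/P)/ln(1+r)⌉ = 75 payments (last $8.90); total interest = total paid − $1,695.00 = $459.90.
At $154.50/mo: 12 payments (last $66.67); total interest $71.17.
Interest saved = $459.90 − $71.17 = $388.73.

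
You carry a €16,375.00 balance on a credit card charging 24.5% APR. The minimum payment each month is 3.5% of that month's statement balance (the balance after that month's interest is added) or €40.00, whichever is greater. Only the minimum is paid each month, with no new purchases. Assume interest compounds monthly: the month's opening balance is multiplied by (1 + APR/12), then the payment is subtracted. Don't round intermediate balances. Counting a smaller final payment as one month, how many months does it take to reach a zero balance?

Monthly rate r = 24.5%/12 = 2.04167% = 0.0204167.
While 3.5% of the post-interest balance exceeds €40.00, each month B ← (B·(1+r))·(1 − 0.035), i.e. B shrinks by the factor (1+r)·0.965 = 0.9847.
This holds for months 1–175. Entering month 176 the balance is €1,102.89; 3.5% of the post-interest balance is now below €40.00, so the flat €40.00 minimum applies from here.
From month 176 a fixed €40.00 at rate r clears €1,102.89 in 41 more payments. Total: 175 + 41 = 216 months.

216 months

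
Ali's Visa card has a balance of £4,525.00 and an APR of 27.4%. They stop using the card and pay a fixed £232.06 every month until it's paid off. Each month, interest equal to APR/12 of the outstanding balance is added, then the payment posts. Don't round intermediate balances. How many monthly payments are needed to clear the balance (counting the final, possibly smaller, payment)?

27 months

Monthly rate r = 27.4%/12 = 2.28333% = 0.0228333.
Recurrence: B ← B·(1+r) − £232.06.
Month 1: interest £103.32; balance after payment £4,396.26.
Month 2: interest £100.38; balance after payment £4,264.58.
Closed form: n = −ln(1 − rB₀/P)/ln(1+r) = −ln(0.55477)/ln(1.02283) ≈ 26.098, so the balance reaches zero during payment 27.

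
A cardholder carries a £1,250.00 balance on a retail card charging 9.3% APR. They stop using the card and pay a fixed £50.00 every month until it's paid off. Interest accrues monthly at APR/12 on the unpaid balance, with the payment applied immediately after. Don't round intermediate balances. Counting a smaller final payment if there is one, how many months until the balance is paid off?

Monthly rate r = 9.3%/12 = 0.775% = 0.00775.
Recurrence: B ← B·(1+r) − £50.00.
Month 1: interest £9.69; balance after payment £1,209.69.
Month 2: interest £9.38; balance after payment £1,169.06.
Closed form: n = −ln(1 − rB₀/P)/ln(1+r) = −ln(0.80625)/ln(1.00775) ≈ 27.896, so the balance reaches zero during payment 28.

28 payments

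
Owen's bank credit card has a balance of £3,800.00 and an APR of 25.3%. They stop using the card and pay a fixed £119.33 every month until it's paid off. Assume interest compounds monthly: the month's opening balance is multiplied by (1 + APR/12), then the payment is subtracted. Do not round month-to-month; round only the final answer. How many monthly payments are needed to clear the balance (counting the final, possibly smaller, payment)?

54 months

Monthly rate r = 25.3%/12 = 2.10833% = 0.0210833.
Recurrence: B ← B·(1+r) − £119.33.
Month 1: interest £80.12; balance after payment £3,760.79.
Month 2: interest £79.29; balance after payment £3,720.75.
Closed form: n = −ln(1 − rB₀/P)/ln(1+r) = −ln(0.32861)/ln(1.02108) ≈ 53.339, so the balance reaches zero during payment 54.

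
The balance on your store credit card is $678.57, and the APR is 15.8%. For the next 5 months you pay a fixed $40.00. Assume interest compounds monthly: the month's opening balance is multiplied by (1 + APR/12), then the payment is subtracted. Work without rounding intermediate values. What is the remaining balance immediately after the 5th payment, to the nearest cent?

$519.10

Monthly rate r = 15.8%/12 = 1.31667% = 0.0131667.
Each month: B ← B·(1+r) − $40.00.
Month 1: interest $8.93; balance after payment $647.50.
Month 2: interest $8.53; balance after payment $616.03.
Month 3: interest $8.11; balance after payment $584.14.
Month 4: interest $7.69; balance after payment $551.83.
Month 5: interest $7.27; balance after payment $519.10.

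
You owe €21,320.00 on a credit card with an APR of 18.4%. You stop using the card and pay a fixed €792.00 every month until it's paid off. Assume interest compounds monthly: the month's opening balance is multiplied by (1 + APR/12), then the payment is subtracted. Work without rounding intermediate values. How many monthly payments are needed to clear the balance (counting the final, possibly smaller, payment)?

Monthly rate r = 18.4%/12 = 1.53333% = 0.0153333.
Recurrence: B ← B·(1+r) − €792.00.
Month 1: interest €326.91; balance after payment €20,854.91.
Month 2: interest €319.78; balance after payment €20,382.68.
Closed form: n = −ln(1 − rB₀/P)/ln(1+r) = −ln(0.58724)/ln(1.01533) ≈ 34.982, so the balance reaches zero during payment 35.

35 months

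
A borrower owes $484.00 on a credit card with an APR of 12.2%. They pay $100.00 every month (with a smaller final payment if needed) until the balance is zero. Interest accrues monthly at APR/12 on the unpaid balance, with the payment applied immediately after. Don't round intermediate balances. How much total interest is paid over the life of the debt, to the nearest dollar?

$15

Monthly rate r = 12.2%/12 = 1.01667% = 0.0101667.
Payoff takes n = ⌈−ln(1 − rB₀/P)/ln(1+r)⌉ = ⌈4.988⌉ = 5 payments; the last is $98.84.
Total paid = 4·$100.00 + $98.84 = $498.84.
Total interest = total paid − principal = $498.84 − $484.00 = $14.84.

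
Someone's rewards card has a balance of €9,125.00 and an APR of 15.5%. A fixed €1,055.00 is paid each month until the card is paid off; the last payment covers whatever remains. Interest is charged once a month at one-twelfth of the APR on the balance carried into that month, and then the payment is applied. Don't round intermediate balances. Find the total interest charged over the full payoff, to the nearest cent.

Monthly rate r = 15.5%/12 = 1.29167% = 0.0129167.
Payoff takes n = ⌈−ln(1 − rB₀/P)/ln(1+r)⌉ = ⌈9.231⌉ = 10 payments; the last is €244.74.
Total paid = 9·€1,055.00 + €244.74 = €9,739.74.
Total interest = total paid − principal = €9,739.74 − €9,125.00 = €614.74.

€614.74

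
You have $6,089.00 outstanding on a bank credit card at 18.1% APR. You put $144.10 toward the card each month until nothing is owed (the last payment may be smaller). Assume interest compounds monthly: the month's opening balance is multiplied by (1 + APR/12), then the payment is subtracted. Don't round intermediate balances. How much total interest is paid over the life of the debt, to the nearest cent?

Monthly rate r = 18.1%/12 = 1.50833% = 0.0150833.
Payoff takes n = ⌈−ln(1 − rB₀/P)/ln(1+r)⌉ = ⌈67.754⌉ = 68 payments; the last is $108.82.
Total paid = 67·$144.10 + $108.82 = $9,763.52.
Total interest = total paid − principal = $9,763.52 − $6,089.00 = $3,674.52.

$3,674.52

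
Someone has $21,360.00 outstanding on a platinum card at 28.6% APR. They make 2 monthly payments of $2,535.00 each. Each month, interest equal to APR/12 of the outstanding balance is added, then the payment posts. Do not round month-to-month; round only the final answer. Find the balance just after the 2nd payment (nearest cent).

Monthly rate r = 28.6%/12 = 2.38333% = 0.0238333.
Each month: B ← B·(1+r) − $2,535.00.
Month 1: interest $509.08; balance after payment $19,334.08.
Month 2: interest $460.80; balance after payment $17,259.88.

$17,259.88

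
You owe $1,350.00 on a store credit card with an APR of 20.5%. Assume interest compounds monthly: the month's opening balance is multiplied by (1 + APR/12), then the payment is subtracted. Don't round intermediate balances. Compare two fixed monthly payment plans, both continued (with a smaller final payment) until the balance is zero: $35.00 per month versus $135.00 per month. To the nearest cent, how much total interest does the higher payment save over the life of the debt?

$729.57

Monthly rate r = 20.5%/12 = 1.70833% = 0.0170833.
At $35.00/mo: n = ⌈−ln(1 − rB₀/P)/ln(1+r)⌉ = 64 payments (last $17.64); total interest = total paid − $1,350.00 = $872.64.
At $135.00/mo: 12 payments (last $8.07); total interest $143.07.
Interest saved = $872.64 − $143.07 = $729.57.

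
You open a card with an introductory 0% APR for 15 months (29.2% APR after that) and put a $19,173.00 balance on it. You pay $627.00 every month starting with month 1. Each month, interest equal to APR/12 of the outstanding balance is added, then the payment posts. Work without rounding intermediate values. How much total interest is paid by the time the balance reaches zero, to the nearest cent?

$2,661.62

Promo months 1–15 at r₀ = 0%/12 = 0; months 16+ at r₁ = 29.2%/12 = 0.0243333.
After month 15 (no interest yet): B = $19,173.00 − 15·$627.00 = $9,768.00.
Then at r₁ with $627.00/mo: n₂ = −ln(1 − r₁·B/P)/ln(1+r₁) ≈ 19.82 → 20 more payments.
Total paid = 34·$627.00 + $516.62 = $21,834.62; interest = $21,834.62 − $19,173.00 = $2,661.62.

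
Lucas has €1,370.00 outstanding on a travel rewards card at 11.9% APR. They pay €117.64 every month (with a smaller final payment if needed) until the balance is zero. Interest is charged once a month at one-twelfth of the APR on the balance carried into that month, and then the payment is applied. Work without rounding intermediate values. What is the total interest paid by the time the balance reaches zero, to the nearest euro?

€93

Monthly rate r = 11.9%/12 = 0.991667% = 0.00991667.
Payoff takes n = ⌈−ln(1 − rB₀/P)/ln(1+r)⌉ = ⌈12.436⌉ = 13 payments; the last is €51.45.
Total paid = 12·€117.64 + €51.45 = €1,463.13.
Total interest = total paid − principal = €1,463.13 − €1,370.00 = €93.13.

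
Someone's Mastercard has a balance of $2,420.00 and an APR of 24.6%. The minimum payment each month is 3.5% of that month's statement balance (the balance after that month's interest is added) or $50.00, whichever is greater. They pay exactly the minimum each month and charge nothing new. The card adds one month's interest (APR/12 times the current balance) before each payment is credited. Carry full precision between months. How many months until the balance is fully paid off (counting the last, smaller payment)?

Monthly rate r = 24.6%/12 = 2.05% = 0.0205.
While 3.5% of the post-interest balance exceeds $50.00, each month B ← (B·(1+r))·(1 − 0.035), i.e. B shrinks by the factor (1+r)·0.965 = 0.98478.
This holds for months 1–36. Entering month 37 the balance is $1,393.37; 3.5% of the post-interest balance is now below $50.00, so the flat $50.00 minimum applies from here.
From month 37 a fixed $50.00 at rate r clears $1,393.37 in 42 more payments. Total: 36 + 42 = 78 months.

78 months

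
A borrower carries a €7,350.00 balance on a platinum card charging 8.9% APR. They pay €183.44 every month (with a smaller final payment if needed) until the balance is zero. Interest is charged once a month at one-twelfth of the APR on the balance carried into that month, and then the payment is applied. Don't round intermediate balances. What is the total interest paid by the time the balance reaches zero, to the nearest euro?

Monthly rate r = 8.9%/12 = 0.741667% = 0.00741667.
Payoff takes n = ⌈−ln(1 − rB₀/P)/ln(1+r)⌉ = ⌈47.723⌉ = 48 payments; the last is €132.71.
Total paid = 47·€183.44 + €132.71 = €8,754.39.
Total interest = total paid − principal = €8,754.39 − €7,350.00 = €1,404.39.

€1,404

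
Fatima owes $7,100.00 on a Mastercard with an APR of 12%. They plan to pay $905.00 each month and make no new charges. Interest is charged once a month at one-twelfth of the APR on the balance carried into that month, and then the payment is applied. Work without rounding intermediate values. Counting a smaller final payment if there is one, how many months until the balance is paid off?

Monthly rate r = 12%/12 = 1% = 0.01.
Recurrence: B ← B·(1+r) − $905.00.
Month 1: interest $71.00; balance after payment $6,266.00.
Month 2: interest $62.66; balance after payment $5,423.66.
Closed form: n = −ln(1 − rB₀/P)/ln(1+r) = −ln(0.92155)/ln(1.01) ≈ 8.211, so the balance reaches zero during payment 9.

9 months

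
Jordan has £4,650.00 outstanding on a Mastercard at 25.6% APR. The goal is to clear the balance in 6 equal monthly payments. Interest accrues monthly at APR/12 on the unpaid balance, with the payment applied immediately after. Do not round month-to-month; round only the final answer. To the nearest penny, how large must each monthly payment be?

Monthly rate r = 25.6%/12 = 2.13333% = 0.0213333.
Level-payment amortization: P = B₀·r / (1 − (1+r)^(−n)) = 4650.00·0.0213333 / (1 − 1.02133^(−6)).
Denominator 1 − (1+r)^(−6) = 0.118961346.
P = 99.2 / 0.118961346 ≈ 833.88.

£833.88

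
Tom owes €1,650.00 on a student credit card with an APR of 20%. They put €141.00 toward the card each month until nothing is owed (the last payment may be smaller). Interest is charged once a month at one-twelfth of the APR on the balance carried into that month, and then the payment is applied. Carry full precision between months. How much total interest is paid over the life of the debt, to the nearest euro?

€201

Monthly rate r = 20%/12 = 1.66667% = 0.0166667.
Payoff takes n = ⌈−ln(1 − rB₀/P)/ln(1+r)⌉ = ⌈13.126⌉ = 14 payments; the last is €17.84.
Total paid = 13·€141.00 + €17.84 = €1,850.84.
Total interest = total paid − principal = €1,850.84 − €1,650.00 = €200.84.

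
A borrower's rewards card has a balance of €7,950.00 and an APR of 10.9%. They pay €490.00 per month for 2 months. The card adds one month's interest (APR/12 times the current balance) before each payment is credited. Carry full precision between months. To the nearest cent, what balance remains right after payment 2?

€7,110.63

Monthly rate r = 10.9%/12 = 0.908333% = 0.00908333.
Each month: B ← B·(1+r) − €490.00.
Month 1: interest €72.21; balance after payment €7,532.21.
Month 2: interest €68.42; balance after payment €7,110.63.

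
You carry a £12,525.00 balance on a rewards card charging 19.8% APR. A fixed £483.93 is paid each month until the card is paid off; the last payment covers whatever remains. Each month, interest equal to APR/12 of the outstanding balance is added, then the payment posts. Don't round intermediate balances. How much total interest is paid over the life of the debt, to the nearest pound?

Monthly rate r = 19.8%/12 = 1.65% = 0.0165.
Payoff takes n = ⌈−ln(1 − rB₀/P)/ln(1+r)⌉ = ⌈34.033⌉ = 35 payments; the last is £15.96.
Total paid = 34·£483.93 + £15.96 = £16,469.58.
Total interest = total paid − principal = £16,469.58 − £12,525.00 = £3,944.58.

£3,945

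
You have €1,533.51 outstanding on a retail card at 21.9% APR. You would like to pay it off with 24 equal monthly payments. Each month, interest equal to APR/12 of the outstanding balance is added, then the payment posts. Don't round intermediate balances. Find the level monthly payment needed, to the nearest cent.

Monthly rate r = 21.9%/12 = 1.825% = 0.01825.
Level-payment amortization: P = B₀·r / (1 − (1+r)^(−n)) = 1533.51·0.01825 / (1 − 1.01825^(−24)).
Denominator 1 − (1+r)^(−24) = 0.35212093.
P = 27.9866 / 0.35212093 ≈ 79.48.

€79.48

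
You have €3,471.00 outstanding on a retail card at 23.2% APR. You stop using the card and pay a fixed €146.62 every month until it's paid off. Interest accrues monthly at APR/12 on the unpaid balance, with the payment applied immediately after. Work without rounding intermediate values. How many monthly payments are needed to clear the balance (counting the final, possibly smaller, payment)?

Monthly rate r = 23.2%/12 = 1.93333% = 0.0193333.
Recurrence: B ← B·(1+r) − €146.62.
Month 1: interest €67.11; balance after payment €3,391.49.
Month 2: interest €65.57; balance after payment €3,310.43.
Closed form: n = −ln(1 − rB₀/P)/ln(1+r) = −ln(0.54231)/ln(1.01933) ≈ 31.956, so the balance reaches zero during payment 32.

32 payments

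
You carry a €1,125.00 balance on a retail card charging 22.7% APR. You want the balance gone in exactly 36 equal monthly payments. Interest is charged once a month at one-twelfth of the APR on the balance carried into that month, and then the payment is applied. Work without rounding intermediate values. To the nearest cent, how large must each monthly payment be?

€43.37

Monthly rate r = 22.7%/12 = 1.89167% = 0.0189167.
Level-payment amortization: P = B₀·r / (1 − (1+r)^(−n)) = 1125.00·0.0189167 / (1 − 1.01892^(−36)).
Denominator 1 − (1+r)^(−36) = 0.490659725.
P = 21.2812 / 0.490659725 ≈ 43.37.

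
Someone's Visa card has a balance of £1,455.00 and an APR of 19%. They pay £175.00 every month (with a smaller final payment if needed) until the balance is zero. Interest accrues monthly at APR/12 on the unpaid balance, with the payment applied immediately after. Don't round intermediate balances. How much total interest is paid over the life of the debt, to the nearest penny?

Monthly rate r = 19%/12 = 1.58333% = 0.0158333.
Payoff takes n = ⌈−ln(1 − rB₀/P)/ln(1+r)⌉ = ⌈8.985⌉ = 9 payments; the last is £172.44.
Total paid = 8·£175.00 + £172.44 = £1,572.44.
Total interest = total paid − principal = £1,572.44 − £1,455.00 = £117.44.

£117.44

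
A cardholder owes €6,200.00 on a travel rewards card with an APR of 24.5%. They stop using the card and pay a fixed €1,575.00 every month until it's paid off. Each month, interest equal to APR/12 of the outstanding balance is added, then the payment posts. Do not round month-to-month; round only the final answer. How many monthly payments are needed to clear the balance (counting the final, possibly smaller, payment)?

5 months

Monthly rate r = 24.5%/12 = 2.04167% = 0.0204167.
Recurrence: B ← B·(1+r) − €1,575.00.
Month 1: interest €126.58; balance after payment €4,751.58.
Month 2: interest €97.01; balance after payment €3,273.59.
Month 3: interest €66.84; balance after payment €1,765.43.
Month 4: interest €36.04; balance after payment €226.47.
Month 5: interest €4.62; balance after payment €0.00.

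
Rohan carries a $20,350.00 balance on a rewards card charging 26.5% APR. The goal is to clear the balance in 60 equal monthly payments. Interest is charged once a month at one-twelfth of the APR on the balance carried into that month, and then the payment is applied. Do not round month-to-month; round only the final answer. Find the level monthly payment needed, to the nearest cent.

Monthly rate r = 26.5%/12 = 2.20833% = 0.0220833.
Level-payment amortization: P = B₀·r / (1 − (1+r)^(−n)) = 20350.00·0.0220833 / (1 − 1.02208^(−60)).
Denominator 1 − (1+r)^(−60) = 0.730336846.
P = 449.396 / 0.730336846 ≈ 615.33.

$615.33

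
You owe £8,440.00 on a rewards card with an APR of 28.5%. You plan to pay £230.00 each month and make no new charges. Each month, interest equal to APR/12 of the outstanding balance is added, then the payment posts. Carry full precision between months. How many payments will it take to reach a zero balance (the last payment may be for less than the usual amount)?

88 payments

Monthly rate r = 28.5%/12 = 2.375% = 0.02375.
Recurrence: B ← B·(1+r) − £230.00.
Month 1: interest £200.45; balance after payment £8,410.45.
Month 2: interest £199.75; balance after payment £8,380.20.
Closed form: n = −ln(1 − rB₀/P)/ln(1+r) = −ln(0.12848)/ln(1.02375) ≈ 87.422, so the balance reaches zero during payment 88.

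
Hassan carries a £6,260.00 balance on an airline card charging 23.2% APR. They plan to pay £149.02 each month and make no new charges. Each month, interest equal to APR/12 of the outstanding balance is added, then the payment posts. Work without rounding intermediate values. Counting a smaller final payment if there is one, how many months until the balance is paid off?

88 payments

Monthly rate r = 23.2%/12 = 1.93333% = 0.0193333.
Recurrence: B ← B·(1+r) − £149.02.
Month 1: interest £121.03; balance after payment £6,232.01.
Month 2: interest £120.49; balance after payment £6,203.47.
Closed form: n = −ln(1 − rB₀/P)/ln(1+r) = −ln(0.18785)/ln(1.01933) ≈ 87.322, so the balance reaches zero during payment 88.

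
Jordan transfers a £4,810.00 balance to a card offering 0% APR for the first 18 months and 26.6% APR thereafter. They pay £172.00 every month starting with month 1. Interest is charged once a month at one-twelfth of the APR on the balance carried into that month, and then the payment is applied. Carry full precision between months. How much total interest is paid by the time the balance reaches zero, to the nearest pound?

Promo months 1–18 at r₀ = 0%/12 = 0; months 19+ at r₁ = 26.6%/12 = 0.0221667.
After month 18 (no interest yet): B = £4,810.00 − 18·£172.00 = £1,714.00.
Then at r₁ with £172.00/mo: n₂ = −ln(1 − r₁·B/P)/ln(1+r₁) ≈ 11.38 → 12 more payments.
Total paid = 29·£172.00 + £66.64 = £5,054.64; interest = £5,054.64 − £4,810.00 = £244.64.

£245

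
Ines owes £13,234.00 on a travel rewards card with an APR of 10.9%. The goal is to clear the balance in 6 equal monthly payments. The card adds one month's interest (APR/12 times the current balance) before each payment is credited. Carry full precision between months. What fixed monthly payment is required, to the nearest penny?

£2,276.32

Monthly rate r = 10.9%/12 = 0.908333% = 0.00908333.
Level-payment amortization: P = B₀·r / (1 − (1+r)^(−n)) = 13234.00·0.00908333 / (1 − 1.00908^(−6)).
Denominator 1 − (1+r)^(−6) = 0.0528084803.
P = 120.209 / 0.0528084803 ≈ 2276.32.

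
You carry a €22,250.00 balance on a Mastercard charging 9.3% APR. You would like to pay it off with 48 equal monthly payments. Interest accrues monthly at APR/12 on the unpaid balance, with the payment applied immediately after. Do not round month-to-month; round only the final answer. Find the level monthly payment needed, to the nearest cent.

Monthly rate r = 9.3%/12 = 0.775% = 0.00775.
Level-payment amortization: P = B₀·r / (1 − (1+r)^(−n)) = 22250.00·0.00775 / (1 − 1.00775^(−48)).
Denominator 1 − (1+r)^(−48) = 0.309656449.
P = 172.438 / 0.309656449 ≈ 556.87.

€556.87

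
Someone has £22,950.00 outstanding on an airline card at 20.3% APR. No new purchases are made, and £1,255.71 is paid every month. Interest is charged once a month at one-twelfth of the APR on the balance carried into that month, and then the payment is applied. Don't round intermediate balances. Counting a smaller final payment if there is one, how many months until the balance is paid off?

Monthly rate r = 20.3%/12 = 1.69167% = 0.0169167.
Recurrence: B ← B·(1+r) − £1,255.71.
Month 1: interest £388.24; balance after payment £22,082.53.
Month 2: interest £373.56; balance after payment £21,200.38.
Closed form: n = −ln(1 − rB₀/P)/ln(1+r) = −ln(0.69082)/ln(1.01692) ≈ 22.049, so the balance reaches zero during payment 23.

23 months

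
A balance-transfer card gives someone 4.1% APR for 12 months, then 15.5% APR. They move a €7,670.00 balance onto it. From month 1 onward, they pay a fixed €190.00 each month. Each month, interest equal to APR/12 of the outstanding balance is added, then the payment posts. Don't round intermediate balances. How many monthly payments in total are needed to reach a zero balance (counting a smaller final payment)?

50 months

Promo months 1–12 at r₀ = 4.1%/12 = 0.00341667; months 13+ at r₁ = 15.5%/12 = 0.0129167.
After month 12: iterate B ← B·(1+r₀) − €190.00 for 12 months → €5,667.11.
Then at r₁ with €190.00/mo: n₂ = −ln(1 − r₁·B/P)/ln(1+r₁) ≈ 37.91 → 38 more payments.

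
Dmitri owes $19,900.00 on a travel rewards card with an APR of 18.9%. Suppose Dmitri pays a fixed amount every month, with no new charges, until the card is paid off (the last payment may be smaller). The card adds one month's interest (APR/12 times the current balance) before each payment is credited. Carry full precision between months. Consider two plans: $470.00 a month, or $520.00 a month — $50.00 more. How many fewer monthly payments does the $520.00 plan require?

11 fewer payments

Monthly rate r = 18.9%/12 = 1.575% = 0.01575.
At $470.00/mo: n = ⌈−ln(1 − rB₀/P)/ln(1+r)⌉ = 71 payments (last $159.91); total interest = total paid − $19,900.00 = $13,159.91.
At $520.00/mo: 60 payments (last $38.78); total interest $10,818.78.
Payments saved = 71 − 60 = 11.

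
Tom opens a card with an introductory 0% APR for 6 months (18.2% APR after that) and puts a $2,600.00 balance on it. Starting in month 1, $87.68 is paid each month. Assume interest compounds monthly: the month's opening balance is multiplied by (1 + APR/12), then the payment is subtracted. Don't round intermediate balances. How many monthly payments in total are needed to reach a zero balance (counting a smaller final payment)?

36 payments

Promo months 1–6 at r₀ = 0%/12 = 0; months 7+ at r₁ = 18.2%/12 = 0.0151667.
After month 6 (no interest yet): B = $2,600.00 − 6·$87.68 = $2,073.92.
Then at r₁ with $87.68/mo: n₂ = −ln(1 − r₁·B/P)/ln(1+r₁) ≈ 29.52 → 30 more payments.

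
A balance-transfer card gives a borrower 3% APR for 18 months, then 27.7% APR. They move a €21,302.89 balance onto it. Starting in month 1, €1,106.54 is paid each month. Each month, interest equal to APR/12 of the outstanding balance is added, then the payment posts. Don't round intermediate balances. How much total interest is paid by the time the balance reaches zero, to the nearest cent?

€615.17

Promo months 1–18 at r₀ = 3%/12 = 0.0025; months 19+ at r₁ = 27.7%/12 = 0.0230833.
After month 18: iterate B ← B·(1+r₀) − €1,106.54 for 18 months → €1,935.50.
Then at r₁ with €1,106.54/mo: n₂ = −ln(1 − r₁·B/P)/ln(1+r₁) ≈ 1.81 → 2 more payments.
Total paid = 19·€1,106.54 + €893.80 = €21,918.06; interest = €21,918.06 − €21,302.89 = €615.17.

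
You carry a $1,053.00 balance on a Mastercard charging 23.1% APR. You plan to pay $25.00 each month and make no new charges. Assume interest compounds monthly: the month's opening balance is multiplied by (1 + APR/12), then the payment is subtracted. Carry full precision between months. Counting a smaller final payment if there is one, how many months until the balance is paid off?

88 months

Monthly rate r = 23.1%/12 = 1.925% = 0.01925.
Recurrence: B ← B·(1+r) − $25.00.
Month 1: interest $20.27; balance after payment $1,048.27.
Month 2: interest $20.18; balance after payment $1,043.45.
Closed form: n = −ln(1 − rB₀/P)/ln(1+r) = −ln(0.18919)/ln(1.01925) ≈ 87.324, so the balance reaches zero during payment 88.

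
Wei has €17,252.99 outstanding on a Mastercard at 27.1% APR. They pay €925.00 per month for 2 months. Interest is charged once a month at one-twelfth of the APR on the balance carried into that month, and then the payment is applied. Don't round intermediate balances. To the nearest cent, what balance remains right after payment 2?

Monthly rate r = 27.1%/12 = 2.25833% = 0.0225833.
Each month: B ← B·(1+r) − €925.00.
Month 1: interest €389.63; balance after payment €16,717.62.
Month 2: interest €377.54; balance after payment €16,170.16.

€16,170.16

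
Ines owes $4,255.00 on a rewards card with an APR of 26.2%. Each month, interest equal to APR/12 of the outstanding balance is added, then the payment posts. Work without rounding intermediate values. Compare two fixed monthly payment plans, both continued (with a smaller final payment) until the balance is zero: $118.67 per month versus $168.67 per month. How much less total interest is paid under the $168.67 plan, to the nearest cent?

$2,141.56

Monthly rate r = 26.2%/12 = 2.18333% = 0.0218333.
At $118.67/mo: n = ⌈−ln(1 − rB₀/P)/ln(1+r)⌉ = 71 payments (last $84.22); total interest = total paid − $4,255.00 = $4,136.12.
At $168.67/mo: 38 payments (last $8.77); total interest $1,994.56.
Interest saved = $4,136.12 − $1,994.56 = $2,141.56.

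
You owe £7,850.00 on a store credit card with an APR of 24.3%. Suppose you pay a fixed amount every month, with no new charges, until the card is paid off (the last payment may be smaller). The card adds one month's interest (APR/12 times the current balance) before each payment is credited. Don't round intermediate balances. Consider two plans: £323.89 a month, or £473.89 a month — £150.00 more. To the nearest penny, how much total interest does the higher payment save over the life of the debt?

£1,243.92

Monthly rate r = 24.3%/12 = 2.025% = 0.02025.
At £323.89/mo: n = ⌈−ln(1 − rB₀/P)/ln(1+r)⌉ = 34 payments (last £215.99); total interest = total paid − £7,850.00 = £3,054.36.
At £473.89/mo: 21 payments (last £182.64); total interest £1,810.44.
Interest saved = £3,054.36 − £1,810.44 = £1,243.92.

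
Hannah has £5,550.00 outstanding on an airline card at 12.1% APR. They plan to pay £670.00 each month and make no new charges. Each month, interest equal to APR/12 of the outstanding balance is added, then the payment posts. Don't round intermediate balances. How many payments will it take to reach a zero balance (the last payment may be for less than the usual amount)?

9 months

Monthly rate r = 12.1%/12 = 1.00833% = 0.0100833.
Recurrence: B ← B·(1+r) − £670.00.
Month 1: interest £55.96; balance after payment £4,935.96.
Month 2: interest £49.77; balance after payment £4,315.73.
Closed form: n = −ln(1 − rB₀/P)/ln(1+r) = −ln(0.91647)/ln(1.01008) ≈ 8.694, so the balance reaches zero during payment 9.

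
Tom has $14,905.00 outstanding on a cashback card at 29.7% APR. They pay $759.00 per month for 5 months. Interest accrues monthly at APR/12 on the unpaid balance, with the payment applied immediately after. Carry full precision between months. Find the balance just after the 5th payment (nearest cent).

Monthly rate r = 29.7%/12 = 2.475% = 0.02475.
Each month: B ← B·(1+r) − $759.00.
Month 1: interest $368.90; balance after payment $14,514.90.
Month 2: interest $359.24; balance after payment $14,115.14.
Month 3: interest $349.35; balance after payment $13,705.49.
Month 4: interest $339.21; balance after payment $13,285.70.
Month 5: interest $328.82; balance after payment $12,855.52.

$12,855.52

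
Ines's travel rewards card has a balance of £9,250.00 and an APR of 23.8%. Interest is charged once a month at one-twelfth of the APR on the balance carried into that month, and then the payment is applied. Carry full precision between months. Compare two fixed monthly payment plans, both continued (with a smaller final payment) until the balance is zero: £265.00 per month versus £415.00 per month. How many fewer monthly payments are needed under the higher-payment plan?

Monthly rate r = 23.8%/12 = 1.98333% = 0.0198333.
At £265.00/mo: n = ⌈−ln(1 − rB₀/P)/ln(1+r)⌉ = 61 payments (last £3.58); total interest = total paid − £9,250.00 = £6,653.58.
At £415.00/mo: 30 payments (last £296.28); total interest £3,081.28.
Payments saved = 61 − 30 = 31.

31 fewer payments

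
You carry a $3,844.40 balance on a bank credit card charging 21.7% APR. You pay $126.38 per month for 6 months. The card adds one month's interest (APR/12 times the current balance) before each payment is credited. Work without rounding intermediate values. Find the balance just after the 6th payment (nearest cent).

$3,487.44

Monthly rate r = 21.7%/12 = 1.80833% = 0.0180833.
Each month: B ← B·(1+r) − $126.38.
Month 1: interest $69.52; balance after payment $3,787.54.
Month 2: interest $68.49; balance after payment $3,729.65.
Month 3: interest $67.44; balance after payment $3,670.72.
Month 4: interest $66.38; balance after payment $3,610.71.
Month 5: interest $65.29; balance after payment $3,549.63.
Month 6: interest $64.19; balance after payment $3,487.44.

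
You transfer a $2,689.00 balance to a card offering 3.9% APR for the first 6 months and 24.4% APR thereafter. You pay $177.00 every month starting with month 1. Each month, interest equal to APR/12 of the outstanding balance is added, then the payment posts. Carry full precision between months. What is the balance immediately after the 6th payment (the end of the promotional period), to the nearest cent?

Promo months 1–6 at r₀ = 3.9%/12 = 0.00325; months 7+ at r₁ = 24.4%/12 = 0.0203333.
After month 6: iterate B ← B·(1+r₀) − $177.00 for 6 months → $1,671.20.

$1,671.20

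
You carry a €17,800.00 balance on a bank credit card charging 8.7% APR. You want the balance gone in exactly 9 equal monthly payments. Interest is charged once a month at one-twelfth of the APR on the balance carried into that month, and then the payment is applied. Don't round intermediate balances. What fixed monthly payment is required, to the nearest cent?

Monthly rate r = 8.7%/12 = 0.725% = 0.00725.
Level-payment amortization: P = B₀·r / (1 − (1+r)^(−n)) = 17800.00·0.00725 / (1 − 1.00725^(−9)).
Denominator 1 − (1+r)^(−9) = 0.0629462231.
P = 129.05 / 0.0629462231 ≈ 2050.16.

€2,050.16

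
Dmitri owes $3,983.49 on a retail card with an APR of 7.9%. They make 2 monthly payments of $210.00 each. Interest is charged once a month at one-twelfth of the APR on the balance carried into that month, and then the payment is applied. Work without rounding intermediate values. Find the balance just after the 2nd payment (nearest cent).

Monthly rate r = 7.9%/12 = 0.658333% = 0.00658333.
Each month: B ← B·(1+r) − $210.00.
Month 1: interest $26.22; balance after payment $3,799.71.
Month 2: interest $25.01; balance after payment $3,614.73.

$3,614.73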